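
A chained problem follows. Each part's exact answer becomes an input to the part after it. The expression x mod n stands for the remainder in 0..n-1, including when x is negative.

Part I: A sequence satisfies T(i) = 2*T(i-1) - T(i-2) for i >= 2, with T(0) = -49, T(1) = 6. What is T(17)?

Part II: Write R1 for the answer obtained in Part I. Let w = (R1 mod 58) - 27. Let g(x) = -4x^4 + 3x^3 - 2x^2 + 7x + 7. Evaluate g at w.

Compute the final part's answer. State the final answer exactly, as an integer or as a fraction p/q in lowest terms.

-62869

Part I: T(2) = 2*(6) - 1*(-49) = 61; iterating: T(2)=61, T(3)=116, T(4)=171, T(5)=226, T(6)=281, T(7)=336, T(8)=391, T(9)=446, T(10)=501, T(11)=556, T(12)=611, T(13)=666, T(14)=721, T(15)=776, T(16)=831, T(17)=886; answer 886
Part II: R1 = 886; w = -11; -4*(-11)^4 + 3*(-11)^3 - 2*(-11)^2 + 7*(-11)^1 + 7 = (-58564) + (-3993) + (-242) + (-77) + (7) = -62869; answer -62869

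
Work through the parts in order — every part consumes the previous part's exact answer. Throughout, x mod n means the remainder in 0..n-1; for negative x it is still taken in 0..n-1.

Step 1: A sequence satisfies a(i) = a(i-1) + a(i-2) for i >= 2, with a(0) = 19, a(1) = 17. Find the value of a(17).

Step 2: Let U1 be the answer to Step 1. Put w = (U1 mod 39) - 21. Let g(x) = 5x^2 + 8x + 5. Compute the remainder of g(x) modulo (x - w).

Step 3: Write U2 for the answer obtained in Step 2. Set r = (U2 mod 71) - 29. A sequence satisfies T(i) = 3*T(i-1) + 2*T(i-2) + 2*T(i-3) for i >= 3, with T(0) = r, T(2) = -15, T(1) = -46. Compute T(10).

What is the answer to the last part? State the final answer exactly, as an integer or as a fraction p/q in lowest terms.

Step 1: a(2) = 1*(17) + 1*(19) = 36; iterating: a(2)=36, a(3)=53, a(4)=89, a(5)=142, a(6)=231, a(7)=373, a(8)=604, a(9)=977, a(10)=1581, a(11)=2558, a(12)=4139, a(13)=6697, a(14)=10836, a(15)=17533, a(16)=28369, a(17)=45902; answer 45902
Step 2: U1 = 45902; w = 17; remainder = value at the root: 5*(17)^2 + 8*(17)^1 + 5 = (1445) + (136) + (5) = 1586; answer 1586
Step 3: U2 = 1586; r = -5; T(3) = 3*(-15) + 2*(-46) + 2*(-5) = -147; iterating: T(3)=-147, T(4)=-563, T(5)=-2013, T(6)=-7459, T(7)=-27529, T(8)=-101531, T(9)=-374569, T(10)=-1381827; answer -1381827

-1381827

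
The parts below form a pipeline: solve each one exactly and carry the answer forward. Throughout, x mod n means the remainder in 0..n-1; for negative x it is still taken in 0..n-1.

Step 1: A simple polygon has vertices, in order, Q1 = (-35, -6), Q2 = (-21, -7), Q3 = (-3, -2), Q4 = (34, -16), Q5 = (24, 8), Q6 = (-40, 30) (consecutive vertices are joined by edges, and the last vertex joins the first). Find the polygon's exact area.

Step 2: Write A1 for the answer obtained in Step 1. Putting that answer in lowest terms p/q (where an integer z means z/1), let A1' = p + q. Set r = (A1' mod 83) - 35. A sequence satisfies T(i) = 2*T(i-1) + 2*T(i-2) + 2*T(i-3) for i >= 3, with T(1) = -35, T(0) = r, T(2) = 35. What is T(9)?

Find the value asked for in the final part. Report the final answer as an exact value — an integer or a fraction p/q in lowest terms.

12520

Step 1: cross terms: (-35*-7 - -21*-6)=119, (-21*-2 - -3*-7)=21, (-3*-16 - 34*-2)=116, (34*8 - 24*-16)=656, (24*30 - -40*8)=1040, (-40*-6 - -35*30)=1290; twice the area = |3242| = 3242; area = 1621; answer 1621
Step 2: A1 = 1621; threaded value p + q = 1622; r = 10; T(3) = 2*(35) + 2*(-35) + 2*(10) = 20; iterating: T(3)=20, T(4)=40, T(5)=190, T(6)=500, T(7)=1460, T(8)=4300, T(9)=12520; answer 12520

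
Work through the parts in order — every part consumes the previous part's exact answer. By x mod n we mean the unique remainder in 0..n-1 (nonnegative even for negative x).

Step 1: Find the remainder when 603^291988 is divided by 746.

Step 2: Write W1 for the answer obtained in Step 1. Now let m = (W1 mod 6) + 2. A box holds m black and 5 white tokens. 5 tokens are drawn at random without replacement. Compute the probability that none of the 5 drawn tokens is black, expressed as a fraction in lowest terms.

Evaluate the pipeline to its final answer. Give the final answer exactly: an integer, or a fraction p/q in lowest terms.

Step 1: squarings mod 746: 603^1=603, 603^2=307, 603^4=253, 603^8=599, 603^16=721, 603^32=625, 603^64=467, 603^128=257, 603^256=401, 603^512=411, 603^1024=325, 603^2048=439, 603^4096=253, 603^8192=599, 603^16384=721, 603^32768=625, 603^65536=467, 603^131072=257, 603^262144=401; 603^291988 = 603^4 * 603^16 * 603^128 * 603^1024 * 603^4096 * 603^8192 * 603^16384 * 603^262144 = 709 (mod 746); answer 709
Step 2: W1 = 709; m = 3; total draws C(8,5) = 56; favorable C(5,5) = 1; P = 1/56; answer 1/56

1/56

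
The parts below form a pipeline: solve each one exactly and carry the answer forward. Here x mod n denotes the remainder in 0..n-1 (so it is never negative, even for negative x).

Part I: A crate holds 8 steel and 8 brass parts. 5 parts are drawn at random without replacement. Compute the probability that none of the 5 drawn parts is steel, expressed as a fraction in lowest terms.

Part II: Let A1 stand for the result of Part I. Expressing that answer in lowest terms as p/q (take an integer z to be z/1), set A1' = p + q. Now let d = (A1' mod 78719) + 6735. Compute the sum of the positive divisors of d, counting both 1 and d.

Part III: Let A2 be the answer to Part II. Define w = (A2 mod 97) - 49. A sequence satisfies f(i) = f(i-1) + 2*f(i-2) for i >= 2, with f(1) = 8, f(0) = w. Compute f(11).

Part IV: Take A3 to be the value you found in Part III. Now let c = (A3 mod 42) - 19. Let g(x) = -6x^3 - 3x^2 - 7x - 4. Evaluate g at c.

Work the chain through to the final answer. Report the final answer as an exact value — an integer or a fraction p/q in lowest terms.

-8430

Part I: total draws C(16,5) = 4368; favorable C(8,5) = 56; P = 1/78; answer 1/78
Part II: A1 = 1/78; threaded value p + q = 79; d = 6814; 6814 = 2 * 3407; sigma = (1 + 2) * (1 + 3407) = 3 * 3408 = 10224; answer 10224
Part III: A2 = 10224; w = -10; f(2) = 1*(8) + 2*(-10) = -12; iterating: f(2)=-12, f(3)=4, f(4)=-20, f(5)=-12, f(6)=-52, f(7)=-76, f(8)=-180, f(9)=-332, f(10)=-692, f(11)=-1356; answer -1356
Part IV: A3 = -1356; c = 11; -6*(11)^3 - 3*(11)^2 - 7*(11)^1 - 4 = (-7986) + (-363) + (-77) + (-4) = -8430; answer -8430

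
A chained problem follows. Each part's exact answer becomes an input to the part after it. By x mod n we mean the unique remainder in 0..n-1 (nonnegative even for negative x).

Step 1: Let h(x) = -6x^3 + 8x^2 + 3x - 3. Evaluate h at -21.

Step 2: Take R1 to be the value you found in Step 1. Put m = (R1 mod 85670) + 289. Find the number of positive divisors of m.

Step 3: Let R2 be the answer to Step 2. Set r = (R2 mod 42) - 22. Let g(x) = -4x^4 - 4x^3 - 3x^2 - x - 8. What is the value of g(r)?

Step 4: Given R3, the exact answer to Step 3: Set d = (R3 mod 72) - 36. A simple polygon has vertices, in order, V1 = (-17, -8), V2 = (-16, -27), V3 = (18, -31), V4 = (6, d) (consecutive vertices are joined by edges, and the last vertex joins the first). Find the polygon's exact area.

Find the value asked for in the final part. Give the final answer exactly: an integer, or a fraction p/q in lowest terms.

1801/2

Step 1: -6*(-21)^3 + 8*(-21)^2 + 3*(-21)^1 - 3 = (55566) + (3528) + (-63) + (-3) = 59028; answer 59028
Step 2: R1 = 59028; m = 59317; 59317 = 23 * 2579; number of divisors = (1+1) * (1+1) = 4; answer 4
Step 3: R2 = 4; r = -18; -4*(-18)^4 - 4*(-18)^3 - 3*(-18)^2 - 1*(-18)^1 - 8 = (-419904) + (23328) + (-972) + (18) + (-8) = -397538; answer -397538
Step 4: R3 = -397538; d = 10; cross terms: (-17*-27 - -16*-8)=331, (-16*-31 - 18*-27)=982, (18*10 - 6*-31)=366, (6*-8 - -17*10)=122; twice the area = |1801| = 1801; area = 1801/2; answer 1801/2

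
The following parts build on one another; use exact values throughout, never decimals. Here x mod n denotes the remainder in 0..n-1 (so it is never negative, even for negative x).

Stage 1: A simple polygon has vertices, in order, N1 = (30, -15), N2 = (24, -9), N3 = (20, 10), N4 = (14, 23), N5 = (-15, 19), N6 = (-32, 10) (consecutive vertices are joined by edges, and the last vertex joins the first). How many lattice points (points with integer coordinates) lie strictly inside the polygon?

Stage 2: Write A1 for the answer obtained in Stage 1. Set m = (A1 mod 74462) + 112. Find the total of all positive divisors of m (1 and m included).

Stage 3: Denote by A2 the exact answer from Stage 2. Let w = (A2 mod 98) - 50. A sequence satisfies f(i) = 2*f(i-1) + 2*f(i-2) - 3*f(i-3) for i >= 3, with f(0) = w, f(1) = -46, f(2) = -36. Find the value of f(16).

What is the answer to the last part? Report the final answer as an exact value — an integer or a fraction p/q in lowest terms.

-4910698

Stage 1: cross terms: (30*-9 - 24*-15)=90, (24*10 - 20*-9)=420, (20*23 - 14*10)=320, (14*19 - -15*23)=611, (-15*10 - -32*19)=458, (-32*-15 - 30*10)=180; twice the area = |2079| = 2079; area = 2079/2; boundary points = 6 + 1 + 1 + 1 + 1 + 1 = 11; strictly interior points = area - boundary/2 + 1 = 1035; answer 1035
Stage 2: A1 = 1035; m = 1147; 1147 = 31 * 37; sigma = (1 + 31) * (1 + 37) = 32 * 38 = 1216; answer 1216
Stage 3: A2 = 1216; w = -10; f(3) = 2*(-36) + 2*(-46) - 3*(-10) = -134; iterating: f(3)=-134, f(4)=-202, f(5)=-564, f(6)=-1130, f(7)=-2782, f(8)=-6132, f(9)=-14438, f(10)=-32794, f(11)=-76068, f(12)=-174410, f(13)=-402574, f(14)=-925764, f(15)=-2133446, f(16)=-4910698; answer -4910698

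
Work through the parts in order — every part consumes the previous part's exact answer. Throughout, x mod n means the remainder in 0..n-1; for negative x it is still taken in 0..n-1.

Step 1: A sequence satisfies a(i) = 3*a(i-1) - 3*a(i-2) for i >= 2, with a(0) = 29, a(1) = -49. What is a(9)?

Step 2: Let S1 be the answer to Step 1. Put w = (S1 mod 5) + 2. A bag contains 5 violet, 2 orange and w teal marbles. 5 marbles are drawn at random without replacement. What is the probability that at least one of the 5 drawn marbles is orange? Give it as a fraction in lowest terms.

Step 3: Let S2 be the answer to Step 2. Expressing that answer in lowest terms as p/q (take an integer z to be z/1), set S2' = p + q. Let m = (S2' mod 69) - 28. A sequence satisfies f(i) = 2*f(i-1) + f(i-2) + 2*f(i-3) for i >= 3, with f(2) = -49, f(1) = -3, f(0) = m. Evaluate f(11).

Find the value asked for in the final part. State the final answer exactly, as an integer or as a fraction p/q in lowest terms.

-312823

Step 1: a(2) = 3*(-49) - 3*(29) = -234; iterating: a(2)=-234, a(3)=-555, a(4)=-963, a(5)=-1224, a(6)=-783, a(7)=1323, a(8)=6318, a(9)=14985; answer 14985
Step 2: S1 = 14985; w = 2; total draws C(9,5) = 126; complement C(7,5) = 21; favorable 126 - 21 = 105; P = 5/6; answer 5/6
Step 3: S2 = 5/6; threaded value p + q = 11; m = -17; f(3) = 2*(-49) + 1*(-3) + 2*(-17) = -135; iterating: f(3)=-135, f(4)=-325, f(5)=-883, f(6)=-2361, f(7)=-6255, f(8)=-16637, f(9)=-44251, f(10)=-117649, f(11)=-312823; answer -312823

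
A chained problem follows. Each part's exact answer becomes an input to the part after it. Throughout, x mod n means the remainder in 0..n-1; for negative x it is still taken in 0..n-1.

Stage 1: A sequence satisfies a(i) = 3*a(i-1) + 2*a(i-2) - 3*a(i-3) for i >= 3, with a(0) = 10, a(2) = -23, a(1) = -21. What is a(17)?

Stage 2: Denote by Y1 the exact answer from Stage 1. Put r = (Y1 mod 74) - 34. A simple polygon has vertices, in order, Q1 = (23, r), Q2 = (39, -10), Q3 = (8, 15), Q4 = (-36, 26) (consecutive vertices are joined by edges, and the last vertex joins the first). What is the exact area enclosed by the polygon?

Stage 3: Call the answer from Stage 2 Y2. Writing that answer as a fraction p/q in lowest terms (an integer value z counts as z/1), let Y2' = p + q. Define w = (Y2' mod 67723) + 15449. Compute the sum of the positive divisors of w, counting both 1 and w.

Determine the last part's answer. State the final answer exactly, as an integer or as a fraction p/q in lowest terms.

26256

Stage 1: a(3) = 3*(-23) + 2*(-21) - 3*(10) = -141; iterating: a(3)=-141, a(4)=-406, a(5)=-1431, a(6)=-4682, a(7)=-15690, a(8)=-52141, a(9)=-173757, a(10)=-578483, a(11)=-1926540, a(12)=-6415315, a(13)=-21363576, a(14)=-71141738, a(15)=-236906421, a(16)=-788912011, a(17)=-2627123661; answer -2627123661
Stage 2: Y1 = -2627123661; r = 33; cross terms: (23*-10 - 39*33)=-1517, (39*15 - 8*-10)=665, (8*26 - -36*15)=748, (-36*33 - 23*26)=-1786; twice the area = |-1890| = 1890; area = 945; answer 945
Stage 3: Y2 = 945; threaded value p + q = 946; w = 16395; 16395 = 3 * 5 * 1093; sigma = (1 + 3) * (1 + 5) * (1 + 1093) = 4 * 6 * 1094 = 26256; answer 26256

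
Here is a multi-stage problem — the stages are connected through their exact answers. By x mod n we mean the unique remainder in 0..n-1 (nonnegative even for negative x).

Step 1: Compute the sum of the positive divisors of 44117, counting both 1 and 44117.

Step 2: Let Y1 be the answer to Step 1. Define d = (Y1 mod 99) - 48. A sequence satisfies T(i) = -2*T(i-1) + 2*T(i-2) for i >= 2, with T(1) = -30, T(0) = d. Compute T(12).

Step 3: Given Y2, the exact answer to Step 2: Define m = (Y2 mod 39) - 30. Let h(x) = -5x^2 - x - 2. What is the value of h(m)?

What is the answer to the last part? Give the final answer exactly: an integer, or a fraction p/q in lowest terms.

-188

Step 1: 44117 = 157 * 281; sigma = (1 + 157) * (1 + 281) = 158 * 282 = 44556; answer 44556
Step 2: Y1 = 44556; d = -42; T(2) = -2*(-30) + 2*(-42) = -24; iterating: T(2)=-24, T(3)=-12, T(4)=-24, T(5)=24, T(6)=-96, T(7)=240, T(8)=-672, T(9)=1824, T(10)=-4992, T(11)=13632, T(12)=-37248; answer -37248
Step 3: Y2 = -37248; m = 6; -5*(6)^2 - 1*(6)^1 - 2 = (-180) + (-6) + (-2) = -188; answer -188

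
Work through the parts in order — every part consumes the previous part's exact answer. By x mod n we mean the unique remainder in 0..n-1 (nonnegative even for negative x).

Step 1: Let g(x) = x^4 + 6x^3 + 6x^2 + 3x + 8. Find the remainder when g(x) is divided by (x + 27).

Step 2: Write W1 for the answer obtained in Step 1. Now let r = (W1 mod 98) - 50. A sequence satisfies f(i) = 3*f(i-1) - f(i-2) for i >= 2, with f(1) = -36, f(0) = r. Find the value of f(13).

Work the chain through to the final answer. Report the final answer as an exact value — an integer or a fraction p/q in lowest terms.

Step 1: remainder = value at the root: 1*(-27)^4 + 6*(-27)^3 + 6*(-27)^2 + 3*(-27)^1 + 8 = (531441) + (-118098) + (4374) + (-81) + (8) = 417644; answer 417644
Step 2: W1 = 417644; r = 16; f(2) = 3*(-36) - 1*(16) = -124; iterating: f(2)=-124, f(3)=-336, f(4)=-884, f(5)=-2316, f(6)=-6064, f(7)=-15876, f(8)=-41564, f(9)=-108816, f(10)=-284884, f(11)=-745836, f(12)=-1952624, f(13)=-5112036; answer -5112036

-5112036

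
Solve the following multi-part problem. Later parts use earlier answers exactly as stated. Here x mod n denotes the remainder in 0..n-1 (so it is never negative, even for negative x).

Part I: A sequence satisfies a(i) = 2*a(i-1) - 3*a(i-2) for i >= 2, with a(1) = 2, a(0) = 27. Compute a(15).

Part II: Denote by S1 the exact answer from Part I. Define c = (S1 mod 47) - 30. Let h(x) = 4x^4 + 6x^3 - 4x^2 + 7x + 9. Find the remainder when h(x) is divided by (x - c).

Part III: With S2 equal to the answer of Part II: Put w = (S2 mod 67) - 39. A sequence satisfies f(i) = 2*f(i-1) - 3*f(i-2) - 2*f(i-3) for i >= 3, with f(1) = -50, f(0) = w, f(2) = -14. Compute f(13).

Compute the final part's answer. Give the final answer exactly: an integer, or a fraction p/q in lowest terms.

Part I: a(2) = 2*(2) - 3*(27) = -77; iterating: a(2)=-77, a(3)=-160, a(4)=-89, a(5)=302, a(6)=871, a(7)=836, a(8)=-941, a(9)=-4390, a(10)=-5957, a(11)=1256, a(12)=20383, a(13)=36998, a(14)=12847, a(15)=-85300; answer -85300
Part II: S1 = -85300; c = -25; remainder = value at the root: 4*(-25)^4 + 6*(-25)^3 - 4*(-25)^2 + 7*(-25)^1 + 9 = (1562500) + (-93750) + (-2500) + (-175) + (9) = 1466084; answer 1466084
Part III: S2 = 1466084; w = 18; f(3) = 2*(-14) - 3*(-50) - 2*(18) = 86; iterating: f(3)=86, f(4)=314, f(5)=398, f(6)=-318, f(7)=-2458, f(8)=-4758, f(9)=-1506, f(10)=16178, f(11)=46390, f(12)=47258, f(13)=-77010; answer -77010

-77010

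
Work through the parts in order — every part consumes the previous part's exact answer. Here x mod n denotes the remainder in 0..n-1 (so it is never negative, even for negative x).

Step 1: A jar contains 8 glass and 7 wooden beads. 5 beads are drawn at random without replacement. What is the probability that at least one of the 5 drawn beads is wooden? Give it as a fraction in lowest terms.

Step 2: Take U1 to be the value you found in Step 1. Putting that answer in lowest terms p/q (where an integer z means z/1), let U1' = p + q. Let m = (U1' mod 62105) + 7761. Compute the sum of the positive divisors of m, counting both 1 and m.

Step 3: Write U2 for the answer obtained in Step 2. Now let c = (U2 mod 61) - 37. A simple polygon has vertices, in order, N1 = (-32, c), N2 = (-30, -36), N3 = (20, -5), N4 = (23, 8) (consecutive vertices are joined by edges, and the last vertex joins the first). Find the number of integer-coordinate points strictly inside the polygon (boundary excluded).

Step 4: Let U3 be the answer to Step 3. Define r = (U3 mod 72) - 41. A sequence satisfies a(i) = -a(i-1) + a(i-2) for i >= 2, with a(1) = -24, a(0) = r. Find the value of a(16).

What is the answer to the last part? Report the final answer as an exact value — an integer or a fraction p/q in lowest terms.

41988

Step 1: total draws C(15,5) = 3003; complement C(8,5) = 56; favorable 3003 - 56 = 2947; P = 421/429; answer 421/429
Step 2: U1 = 421/429; threaded value p + q = 850; m = 8611; 8611 = 79 * 109; sigma = (1 + 79) * (1 + 109) = 80 * 110 = 8800; answer 8800
Step 3: U2 = 8800; c = -21; cross terms: (-32*-36 - -30*-21)=522, (-30*-5 - 20*-36)=870, (20*8 - 23*-5)=275, (23*-21 - -32*8)=-227; twice the area = |1440| = 1440; area = 720; boundary points = 1 + 1 + 1 + 1 = 4; strictly interior points = area - boundary/2 + 1 = 719; answer 719
Step 4: U3 = 719; r = 30; a(2) = -1*(-24) + 1*(30) = 54; iterating: a(2)=54, a(3)=-78, a(4)=132, a(5)=-210, a(6)=342, a(7)=-552, a(8)=894, a(9)=-1446, a(10)=2340, a(11)=-3786, a(12)=6126, a(13)=-9912, a(14)=16038, a(15)=-25950, a(16)=41988; answer 41988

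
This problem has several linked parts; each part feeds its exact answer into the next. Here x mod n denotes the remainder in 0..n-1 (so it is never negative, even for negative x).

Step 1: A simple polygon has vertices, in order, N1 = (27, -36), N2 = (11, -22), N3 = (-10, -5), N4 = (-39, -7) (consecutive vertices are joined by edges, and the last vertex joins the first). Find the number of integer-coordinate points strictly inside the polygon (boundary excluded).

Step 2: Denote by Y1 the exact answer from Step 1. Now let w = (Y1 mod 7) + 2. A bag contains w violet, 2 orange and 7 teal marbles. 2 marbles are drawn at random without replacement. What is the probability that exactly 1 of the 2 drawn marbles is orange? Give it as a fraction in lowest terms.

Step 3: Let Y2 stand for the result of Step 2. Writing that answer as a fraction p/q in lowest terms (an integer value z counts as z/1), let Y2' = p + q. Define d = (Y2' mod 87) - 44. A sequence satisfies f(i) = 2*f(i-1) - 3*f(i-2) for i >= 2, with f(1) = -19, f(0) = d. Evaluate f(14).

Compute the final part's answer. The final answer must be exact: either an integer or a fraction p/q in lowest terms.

-5915

Step 1: cross terms: (27*-22 - 11*-36)=-198, (11*-5 - -10*-22)=-275, (-10*-7 - -39*-5)=-125, (-39*-36 - 27*-7)=1593; twice the area = |995| = 995; area = 995/2; boundary points = 2 + 1 + 1 + 1 = 5; strictly interior points = area - boundary/2 + 1 = 496; answer 496
Step 2: Y1 = 496; w = 8; total draws C(17,2) = 136; favorable C(2,1)*C(15,1) = 30; P = 15/68; answer 15/68
Step 3: Y2 = 15/68; threaded value p + q = 83; d = 39; f(2) = 2*(-19) - 3*(39) = -155; iterating: f(2)=-155, f(3)=-253, f(4)=-41, f(5)=677, f(6)=1477, f(7)=923, f(8)=-2585, f(9)=-7939, f(10)=-8123, f(11)=7571, f(12)=39511, f(13)=56309, f(14)=-5915; answer -5915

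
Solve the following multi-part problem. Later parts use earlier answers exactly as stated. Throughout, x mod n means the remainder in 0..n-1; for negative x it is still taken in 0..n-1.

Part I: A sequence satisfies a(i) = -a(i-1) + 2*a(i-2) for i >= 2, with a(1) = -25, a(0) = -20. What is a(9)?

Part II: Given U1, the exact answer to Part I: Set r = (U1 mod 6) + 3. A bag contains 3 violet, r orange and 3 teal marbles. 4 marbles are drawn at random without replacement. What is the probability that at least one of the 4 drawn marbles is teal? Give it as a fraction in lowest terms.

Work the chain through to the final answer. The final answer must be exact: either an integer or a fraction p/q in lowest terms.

Part I: a(2) = -1*(-25) + 2*(-20) = -15; iterating: a(2)=-15, a(3)=-35, a(4)=5, a(5)=-75, a(6)=85, a(7)=-235, a(8)=405, a(9)=-875; answer -875
Part II: U1 = -875; r = 4; total draws C(10,4) = 210; complement C(7,4) = 35; favorable 210 - 35 = 175; P = 5/6; answer 5/6

5/6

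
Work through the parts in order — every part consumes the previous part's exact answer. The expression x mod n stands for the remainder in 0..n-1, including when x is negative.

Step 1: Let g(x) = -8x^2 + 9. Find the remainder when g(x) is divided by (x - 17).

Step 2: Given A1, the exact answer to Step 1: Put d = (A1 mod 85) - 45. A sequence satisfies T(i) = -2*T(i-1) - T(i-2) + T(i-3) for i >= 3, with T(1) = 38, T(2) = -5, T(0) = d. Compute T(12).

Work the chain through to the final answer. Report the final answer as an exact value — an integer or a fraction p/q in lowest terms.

Step 1: remainder = value at the root: -8*(17)^2 + 9 = (-2312) + (9) = -2303; answer -2303
Step 2: A1 = -2303; d = 32; T(3) = -2*(-5) - 1*(38) + 1*(32) = 4; iterating: T(3)=4, T(4)=35, T(5)=-79, T(6)=127, T(7)=-140, T(8)=74, T(9)=119, T(10)=-452, T(11)=859, T(12)=-1147; answer -1147

-1147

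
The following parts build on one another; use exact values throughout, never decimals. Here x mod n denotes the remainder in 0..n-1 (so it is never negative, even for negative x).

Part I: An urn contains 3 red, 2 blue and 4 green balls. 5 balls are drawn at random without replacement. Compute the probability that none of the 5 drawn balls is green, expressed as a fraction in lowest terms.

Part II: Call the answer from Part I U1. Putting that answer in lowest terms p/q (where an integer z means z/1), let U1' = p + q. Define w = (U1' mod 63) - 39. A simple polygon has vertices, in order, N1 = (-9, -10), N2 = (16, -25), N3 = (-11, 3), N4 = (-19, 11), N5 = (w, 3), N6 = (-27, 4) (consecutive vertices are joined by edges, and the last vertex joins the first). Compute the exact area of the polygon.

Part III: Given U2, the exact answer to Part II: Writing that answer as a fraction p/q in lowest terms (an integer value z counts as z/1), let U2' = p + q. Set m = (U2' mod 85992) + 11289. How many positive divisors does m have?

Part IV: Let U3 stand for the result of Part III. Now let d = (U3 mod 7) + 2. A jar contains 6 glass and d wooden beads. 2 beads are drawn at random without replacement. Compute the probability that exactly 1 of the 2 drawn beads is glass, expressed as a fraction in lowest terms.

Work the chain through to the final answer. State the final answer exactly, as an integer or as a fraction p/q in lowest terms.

1/2

Part I: total draws C(9,5) = 126; favorable C(5,5) = 1; P = 1/126; answer 1/126
Part II: U1 = 1/126; threaded value p + q = 127; w = -38; cross terms: (-9*-25 - 16*-10)=385, (16*3 - -11*-25)=-227, (-11*11 - -19*3)=-64, (-19*3 - -38*11)=361, (-38*4 - -27*3)=-71, (-27*-10 - -9*4)=306; twice the area = |690| = 690; area = 345; answer 345
Part III: U2 = 345; threaded value p + q = 346; m = 11635; 11635 = 5 * 13 * 179; number of divisors = (1+1) * (1+1) * (1+1) = 8; answer 8
Part IV: U3 = 8; d = 3; total draws C(9,2) = 36; favorable C(6,1)*C(3,1) = 18; P = 1/2; answer 1/2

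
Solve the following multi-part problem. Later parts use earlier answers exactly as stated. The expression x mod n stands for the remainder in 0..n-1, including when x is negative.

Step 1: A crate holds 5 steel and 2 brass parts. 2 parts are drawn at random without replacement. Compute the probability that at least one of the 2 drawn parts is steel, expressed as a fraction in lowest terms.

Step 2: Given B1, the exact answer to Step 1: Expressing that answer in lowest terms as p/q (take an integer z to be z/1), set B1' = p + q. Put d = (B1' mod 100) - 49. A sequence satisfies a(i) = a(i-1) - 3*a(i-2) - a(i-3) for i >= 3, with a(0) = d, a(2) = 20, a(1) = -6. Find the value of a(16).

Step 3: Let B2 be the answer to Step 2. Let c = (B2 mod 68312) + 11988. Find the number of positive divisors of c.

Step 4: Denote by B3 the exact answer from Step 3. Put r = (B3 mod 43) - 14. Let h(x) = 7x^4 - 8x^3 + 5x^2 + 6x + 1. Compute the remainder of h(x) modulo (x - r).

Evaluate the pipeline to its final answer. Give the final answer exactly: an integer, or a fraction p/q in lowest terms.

52111

Step 1: total draws C(7,2) = 21; complement C(2,2) = 1; favorable 21 - 1 = 20; P = 20/21; answer 20/21
Step 2: B1 = 20/21; threaded value p + q = 41; d = -8; a(3) = 1*(20) - 3*(-6) - 1*(-8) = 46; iterating: a(3)=46, a(4)=-8, a(5)=-166, a(6)=-188, a(7)=318, a(8)=1048, a(9)=282, a(10)=-3180, a(11)=-5074, a(12)=4184, a(13)=22586, a(14)=15108, a(15)=-56834, a(16)=-124744; answer -124744
Step 3: B2 = -124744; c = 23868; 23868 = 2^2 * 3^3 * 13 * 17; number of divisors = (2+1) * (3+1) * (1+1) * (1+1) = 48; answer 48
Step 4: B3 = 48; r = -9; remainder = value at the root: 7*(-9)^4 - 8*(-9)^3 + 5*(-9)^2 + 6*(-9)^1 + 1 = (45927) + (5832) + (405) + (-54) + (1) = 52111; answer 52111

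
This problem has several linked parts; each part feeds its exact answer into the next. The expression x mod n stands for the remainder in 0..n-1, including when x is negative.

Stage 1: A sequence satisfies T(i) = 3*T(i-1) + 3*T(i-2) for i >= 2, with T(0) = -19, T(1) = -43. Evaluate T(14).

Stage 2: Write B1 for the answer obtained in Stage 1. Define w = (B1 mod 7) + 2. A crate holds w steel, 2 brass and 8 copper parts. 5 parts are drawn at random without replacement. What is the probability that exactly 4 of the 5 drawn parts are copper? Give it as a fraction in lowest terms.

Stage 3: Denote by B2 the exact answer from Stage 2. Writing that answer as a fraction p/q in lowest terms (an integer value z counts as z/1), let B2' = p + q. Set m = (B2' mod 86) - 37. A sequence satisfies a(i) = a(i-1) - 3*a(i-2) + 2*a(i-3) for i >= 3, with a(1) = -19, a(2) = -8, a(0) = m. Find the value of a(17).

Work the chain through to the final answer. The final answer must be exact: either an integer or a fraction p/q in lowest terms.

Stage 1: T(2) = 3*(-43) + 3*(-19) = -186; iterating: T(2)=-186, T(3)=-687, T(4)=-2619, T(5)=-9918, T(6)=-37611, T(7)=-142587, T(8)=-540594, T(9)=-2049543, T(10)=-7770411, T(11)=-29459862, T(12)=-111690819, T(13)=-423452043, T(14)=-1605428586; answer -1605428586
Stage 2: B1 = -1605428586; w = 3; total draws C(13,5) = 1287; favorable C(8,4)*C(5,1) = 350; P = 350/1287; answer 350/1287
Stage 3: B2 = 350/1287; threaded value p + q = 1637; m = -34; a(3) = 1*(-8) - 3*(-19) + 2*(-34) = -19; iterating: a(3)=-19, a(4)=-33, a(5)=8, a(6)=69, a(7)=-21, a(8)=-212, a(9)=-11, a(10)=583, a(11)=192, a(12)=-1579, a(13)=-989, a(14)=4132, a(15)=3941, a(16)=-10433, a(17)=-13992; answer -13992

-13992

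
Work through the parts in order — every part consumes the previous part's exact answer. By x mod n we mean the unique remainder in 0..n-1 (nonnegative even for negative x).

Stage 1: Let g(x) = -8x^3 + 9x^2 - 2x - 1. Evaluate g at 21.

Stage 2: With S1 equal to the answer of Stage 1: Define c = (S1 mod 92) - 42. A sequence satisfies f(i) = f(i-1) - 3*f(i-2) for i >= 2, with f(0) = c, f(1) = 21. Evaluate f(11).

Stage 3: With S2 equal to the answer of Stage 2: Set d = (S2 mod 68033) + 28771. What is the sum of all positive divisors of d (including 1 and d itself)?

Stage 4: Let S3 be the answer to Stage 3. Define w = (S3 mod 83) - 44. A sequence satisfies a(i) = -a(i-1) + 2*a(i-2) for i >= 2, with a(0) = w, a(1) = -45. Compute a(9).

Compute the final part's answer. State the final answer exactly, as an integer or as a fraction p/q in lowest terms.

-5995

Stage 1: -8*(21)^3 + 9*(21)^2 - 2*(21)^1 - 1 = (-74088) + (3969) + (-42) + (-1) = -70162; answer -70162
Stage 2: S1 = -70162; c = -8; f(2) = 1*(21) - 3*(-8) = 45; iterating: f(2)=45, f(3)=-18, f(4)=-153, f(5)=-99, f(6)=360, f(7)=657, f(8)=-423, f(9)=-2394, f(10)=-1125, f(11)=6057; answer 6057
Stage 3: S2 = 6057; d = 34828; 34828 = 2^2 * 8707; sigma = (1 + 2 + 4) * (1 + 8707) = 7 * 8708 = 60956; answer 60956
Stage 4: S3 = 60956; w = -10; a(2) = -1*(-45) + 2*(-10) = 25; iterating: a(2)=25, a(3)=-115, a(4)=165, a(5)=-395, a(6)=725, a(7)=-1515, a(8)=2965, a(9)=-5995; answer -5995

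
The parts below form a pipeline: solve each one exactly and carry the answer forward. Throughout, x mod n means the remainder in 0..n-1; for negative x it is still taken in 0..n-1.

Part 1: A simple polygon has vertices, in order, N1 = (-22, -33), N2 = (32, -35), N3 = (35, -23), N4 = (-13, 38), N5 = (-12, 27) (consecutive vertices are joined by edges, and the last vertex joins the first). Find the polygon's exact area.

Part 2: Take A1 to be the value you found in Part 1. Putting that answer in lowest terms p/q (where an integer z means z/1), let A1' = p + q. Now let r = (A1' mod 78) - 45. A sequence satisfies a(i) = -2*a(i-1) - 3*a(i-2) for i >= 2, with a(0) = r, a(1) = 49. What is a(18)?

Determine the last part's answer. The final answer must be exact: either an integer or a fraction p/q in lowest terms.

1046740

Part 1: cross terms: (-22*-35 - 32*-33)=1826, (32*-23 - 35*-35)=489, (35*38 - -13*-23)=1031, (-13*27 - -12*38)=105, (-12*-33 - -22*27)=990; twice the area = |4441| = 4441; area = 4441/2; answer 4441/2
Part 2: A1 = 4441/2; threaded value p + q = 4443; r = 30; a(2) = -2*(49) - 3*(30) = -188; iterating: a(2)=-188, a(3)=229, a(4)=106, a(5)=-899, a(6)=1480, a(7)=-263, a(8)=-3914, a(9)=8617, a(10)=-5492, a(11)=-14867, a(12)=46210, a(13)=-47819, a(14)=-42992, a(15)=229441, a(16)=-329906, a(17)=-28511, a(18)=1046740; answer 1046740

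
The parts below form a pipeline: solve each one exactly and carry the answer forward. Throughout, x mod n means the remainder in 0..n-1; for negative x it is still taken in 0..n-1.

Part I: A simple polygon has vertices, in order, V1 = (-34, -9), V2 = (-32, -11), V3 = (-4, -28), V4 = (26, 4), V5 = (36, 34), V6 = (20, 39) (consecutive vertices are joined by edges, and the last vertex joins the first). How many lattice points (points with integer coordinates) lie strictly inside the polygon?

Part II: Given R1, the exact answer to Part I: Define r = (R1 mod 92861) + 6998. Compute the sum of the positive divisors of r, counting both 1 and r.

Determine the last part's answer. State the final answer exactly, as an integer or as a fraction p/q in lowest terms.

14112

Part I: cross terms: (-34*-11 - -32*-9)=86, (-32*-28 - -4*-11)=852, (-4*4 - 26*-28)=712, (26*34 - 36*4)=740, (36*39 - 20*34)=724, (20*-9 - -34*39)=1146; twice the area = |4260| = 4260; area = 2130; boundary points = 2 + 1 + 2 + 10 + 1 + 6 = 22; strictly interior points = area - boundary/2 + 1 = 2120; answer 2120
Part II: R1 = 2120; r = 9118; 9118 = 2 * 47 * 97; sigma = (1 + 2) * (1 + 47) * (1 + 97) = 3 * 48 * 98 = 14112; answer 14112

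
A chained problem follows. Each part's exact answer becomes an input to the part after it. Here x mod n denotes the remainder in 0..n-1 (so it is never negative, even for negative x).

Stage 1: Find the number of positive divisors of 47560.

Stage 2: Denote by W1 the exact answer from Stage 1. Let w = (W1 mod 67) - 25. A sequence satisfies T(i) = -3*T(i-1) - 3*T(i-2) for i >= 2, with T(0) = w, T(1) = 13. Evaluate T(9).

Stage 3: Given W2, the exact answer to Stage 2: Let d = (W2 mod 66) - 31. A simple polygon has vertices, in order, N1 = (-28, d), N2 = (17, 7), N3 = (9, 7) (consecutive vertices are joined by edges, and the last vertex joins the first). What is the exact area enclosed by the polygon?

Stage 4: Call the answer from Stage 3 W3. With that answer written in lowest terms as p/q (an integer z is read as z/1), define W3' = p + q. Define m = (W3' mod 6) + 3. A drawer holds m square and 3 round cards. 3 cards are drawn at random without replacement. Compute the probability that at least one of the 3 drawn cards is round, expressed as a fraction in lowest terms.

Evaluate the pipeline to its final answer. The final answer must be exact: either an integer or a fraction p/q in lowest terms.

Stage 1: 47560 = 2^3 * 5 * 29 * 41; number of divisors = (3+1) * (1+1) * (1+1) * (1+1) = 32; answer 32
Stage 2: W1 = 32; w = 7; T(2) = -3*(13) - 3*(7) = -60; iterating: T(2)=-60, T(3)=141, T(4)=-243, T(5)=306, T(6)=-189, T(7)=-351, T(8)=1620, T(9)=-3807; answer -3807
Stage 3: W2 = -3807; d = -10; cross terms: (-28*7 - 17*-10)=-26, (17*7 - 9*7)=56, (9*-10 - -28*7)=106; twice the area = |136| = 136; area = 68; answer 68
Stage 4: W3 = 68; threaded value p + q = 69; m = 6; total draws C(9,3) = 84; complement C(6,3) = 20; favorable 84 - 20 = 64; P = 16/21; answer 16/21

16/21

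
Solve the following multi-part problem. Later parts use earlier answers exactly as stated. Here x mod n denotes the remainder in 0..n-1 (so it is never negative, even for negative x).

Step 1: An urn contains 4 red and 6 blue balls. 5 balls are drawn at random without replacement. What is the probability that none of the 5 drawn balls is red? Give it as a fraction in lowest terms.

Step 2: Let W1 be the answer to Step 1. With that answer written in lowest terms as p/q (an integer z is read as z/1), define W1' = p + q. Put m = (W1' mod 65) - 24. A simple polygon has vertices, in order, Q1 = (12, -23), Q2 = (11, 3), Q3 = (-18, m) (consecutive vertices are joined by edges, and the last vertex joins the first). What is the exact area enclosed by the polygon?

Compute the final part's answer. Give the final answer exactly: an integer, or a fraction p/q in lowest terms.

Step 1: total draws C(10,5) = 252; favorable C(6,5) = 6; P = 1/42; answer 1/42
Step 2: W1 = 1/42; threaded value p + q = 43; m = 19; cross terms: (12*3 - 11*-23)=289, (11*19 - -18*3)=263, (-18*-23 - 12*19)=186; twice the area = |738| = 738; area = 369; answer 369

369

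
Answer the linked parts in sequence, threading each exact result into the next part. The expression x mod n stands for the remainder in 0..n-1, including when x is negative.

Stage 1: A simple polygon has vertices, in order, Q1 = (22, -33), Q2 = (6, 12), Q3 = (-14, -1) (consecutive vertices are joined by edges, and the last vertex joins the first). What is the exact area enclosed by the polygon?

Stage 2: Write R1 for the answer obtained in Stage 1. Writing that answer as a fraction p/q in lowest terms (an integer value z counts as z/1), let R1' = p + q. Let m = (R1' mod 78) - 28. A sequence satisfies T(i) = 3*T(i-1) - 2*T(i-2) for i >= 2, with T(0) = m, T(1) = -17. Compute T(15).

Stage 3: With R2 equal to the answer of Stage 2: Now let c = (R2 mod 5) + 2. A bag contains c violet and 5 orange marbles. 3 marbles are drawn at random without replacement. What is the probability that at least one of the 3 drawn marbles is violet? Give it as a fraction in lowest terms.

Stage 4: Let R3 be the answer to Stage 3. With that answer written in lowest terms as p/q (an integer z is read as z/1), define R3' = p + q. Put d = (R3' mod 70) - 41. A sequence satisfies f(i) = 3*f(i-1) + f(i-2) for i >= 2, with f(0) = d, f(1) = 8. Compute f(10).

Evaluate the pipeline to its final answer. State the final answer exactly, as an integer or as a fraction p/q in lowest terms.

-33434

Stage 1: cross terms: (22*12 - 6*-33)=462, (6*-1 - -14*12)=162, (-14*-33 - 22*-1)=484; twice the area = |1108| = 1108; area = 554; answer 554
Stage 2: R1 = 554; threaded value p + q = 555; m = -19; T(2) = 3*(-17) - 2*(-19) = -13; iterating: T(2)=-13, T(3)=-5, T(4)=11, T(5)=43, T(6)=107, T(7)=235, T(8)=491, T(9)=1003, T(10)=2027, T(11)=4075, T(12)=8171, T(13)=16363, T(14)=32747, T(15)=65515; answer 65515
Stage 3: R2 = 65515; c = 2; total draws C(7,3) = 35; complement C(5,3) = 10; favorable 35 - 10 = 25; P = 5/7; answer 5/7
Stage 4: R3 = 5/7; threaded value p + q = 12; d = -29; f(2) = 3*(8) + 1*(-29) = -5; iterating: f(2)=-5, f(3)=-7, f(4)=-26, f(5)=-85, f(6)=-281, f(7)=-928, f(8)=-3065, f(9)=-10123, f(10)=-33434; answer -33434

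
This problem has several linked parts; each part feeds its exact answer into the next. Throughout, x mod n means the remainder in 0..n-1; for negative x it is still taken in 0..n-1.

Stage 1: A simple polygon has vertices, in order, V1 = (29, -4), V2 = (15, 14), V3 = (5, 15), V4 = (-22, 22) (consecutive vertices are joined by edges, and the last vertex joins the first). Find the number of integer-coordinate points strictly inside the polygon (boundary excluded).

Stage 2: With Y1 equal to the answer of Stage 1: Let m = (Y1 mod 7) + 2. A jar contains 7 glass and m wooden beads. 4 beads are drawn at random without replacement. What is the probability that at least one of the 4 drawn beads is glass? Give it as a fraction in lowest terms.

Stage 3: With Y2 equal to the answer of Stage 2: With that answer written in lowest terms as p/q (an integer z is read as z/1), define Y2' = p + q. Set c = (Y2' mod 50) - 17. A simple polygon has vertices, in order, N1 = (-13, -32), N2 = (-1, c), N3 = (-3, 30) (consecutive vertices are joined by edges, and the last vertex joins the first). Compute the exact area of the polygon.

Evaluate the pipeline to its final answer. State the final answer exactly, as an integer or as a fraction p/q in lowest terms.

252

Stage 1: cross terms: (29*14 - 15*-4)=466, (15*15 - 5*14)=155, (5*22 - -22*15)=440, (-22*-4 - 29*22)=-550; twice the area = |511| = 511; area = 511/2; boundary points = 2 + 1 + 1 + 1 = 5; strictly interior points = area - boundary/2 + 1 = 254; answer 254
Stage 2: Y1 = 254; m = 4; total draws C(11,4) = 330; complement C(4,4) = 1; favorable 330 - 1 = 329; P = 329/330; answer 329/330
Stage 3: Y2 = 329/330; threaded value p + q = 659; c = -8; cross terms: (-13*-8 - -1*-32)=72, (-1*30 - -3*-8)=-54, (-3*-32 - -13*30)=486; twice the area = |504| = 504; area = 252; answer 252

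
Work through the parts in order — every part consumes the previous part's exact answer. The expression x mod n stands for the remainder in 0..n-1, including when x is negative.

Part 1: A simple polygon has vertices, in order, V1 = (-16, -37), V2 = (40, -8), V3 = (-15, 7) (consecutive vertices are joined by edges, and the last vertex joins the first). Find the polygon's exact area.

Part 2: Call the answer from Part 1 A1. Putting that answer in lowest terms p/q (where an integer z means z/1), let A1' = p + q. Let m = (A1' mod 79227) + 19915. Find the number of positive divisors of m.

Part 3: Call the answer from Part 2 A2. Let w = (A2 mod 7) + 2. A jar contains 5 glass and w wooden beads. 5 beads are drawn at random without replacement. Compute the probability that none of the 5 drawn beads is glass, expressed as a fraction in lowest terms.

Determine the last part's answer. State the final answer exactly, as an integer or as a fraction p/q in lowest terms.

56/1287

Part 1: cross terms: (-16*-8 - 40*-37)=1608, (40*7 - -15*-8)=160, (-15*-37 - -16*7)=667; twice the area = |2435| = 2435; area = 2435/2; answer 2435/2
Part 2: A1 = 2435/2; threaded value p + q = 2437; m = 22352; 22352 = 2^4 * 11 * 127; number of divisors = (4+1) * (1+1) * (1+1) = 20; answer 20
Part 3: A2 = 20; w = 8; total draws C(13,5) = 1287; favorable C(8,5) = 56; P = 56/1287; answer 56/1287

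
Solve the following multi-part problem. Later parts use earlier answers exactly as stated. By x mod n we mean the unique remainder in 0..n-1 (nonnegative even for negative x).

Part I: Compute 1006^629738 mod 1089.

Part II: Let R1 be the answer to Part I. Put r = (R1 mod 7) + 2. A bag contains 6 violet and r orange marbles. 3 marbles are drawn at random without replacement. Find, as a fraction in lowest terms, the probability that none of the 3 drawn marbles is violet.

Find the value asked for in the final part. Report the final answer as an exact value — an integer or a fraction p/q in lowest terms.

Part I: squarings mod 1089: 1006^1=1006, 1006^2=355, 1006^4=790, 1006^8=103, 1006^16=808, 1006^32=553, 1006^64=889, 1006^128=796, 1006^256=907, 1006^512=454, 1006^1024=295, 1006^2048=994, 1006^4096=313, 1006^8192=1048, 1006^16384=592, 1006^32768=895, 1006^65536=610, 1006^131072=751, 1006^262144=988, 1006^524288=400; 1006^629738 = 1006^2 * 1006^8 * 1006^32 * 1006^64 * 1006^128 * 1006^256 * 1006^512 * 1006^2048 * 1006^4096 * 1006^32768 * 1006^65536 * 1006^524288 = 895 (mod 1089); answer 895
Part II: R1 = 895; r = 8; total draws C(14,3) = 364; favorable C(8,3) = 56; P = 2/13; answer 2/13

2/13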